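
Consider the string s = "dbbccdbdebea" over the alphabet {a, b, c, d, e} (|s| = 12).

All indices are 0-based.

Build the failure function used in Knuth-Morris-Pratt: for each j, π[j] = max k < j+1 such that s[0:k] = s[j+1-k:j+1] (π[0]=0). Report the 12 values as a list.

π[0] = 0
j=1 s[j]='b': π[1]=0 (border '')
j=2 s[j]='b': π[2]=0 (border '')
j=3 s[j]='c': π[3]=0 (border '')
j=4 s[j]='c': π[4]=0 (border '')
j=5 s[j]='d': π[5]=1 (border 'd')
j=6 s[j]='b': π[6]=2 (border 'db')
j=7 s[j]='d': k: 2→0; π[7]=1 (border 'd')
j=8 s[j]='e': k: 1→0; π[8]=0 (border '')
j=9 s[j]='b': π[9]=0 (border '')
j=10 s[j]='e': π[10]=0 (border '')
j=11 s[j]='a': π[11]=0 (border '')

[0, 0, 0, 0, 0, 1, 2, 1, 0, 0, 0, 0]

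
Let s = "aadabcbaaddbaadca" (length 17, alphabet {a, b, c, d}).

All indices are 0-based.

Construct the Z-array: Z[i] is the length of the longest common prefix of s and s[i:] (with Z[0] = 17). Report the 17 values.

[17, 1, 0, 1, 0, 0, 0, 3, 1, 0, 0, 0, 3, 1, 0, 0, 1]

Z[0]=17
i=1: outside box; Z[1]=1 grow→box=[1,2)
i=2: outside box; Z[2]=0
i=3: outside box; Z[3]=1 grow→box=[3,4)
i=4: outside box; Z[4]=0
i=5: outside box; Z[5]=0
i=6: outside box; Z[6]=0
i=7: outside box; Z[7]=3 grow→box=[7,10)
i=8: min(r-i=2, Z[1]=1)=1; Z[8]=1
i=9: min(r-i=1, Z[2]=0)=0; Z[9]=0
i=10: outside box; Z[10]=0
i=11: outside box; Z[11]=0
i=12: outside box; Z[12]=3 grow→box=[12,15)
i=13: min(r-i=2, Z[1]=1)=1; Z[13]=1
i=14: min(r-i=1, Z[2]=0)=0; Z[14]=0
i=15: outside box; Z[15]=0
i=16: outside box; Z[16]=1 grow→box=[16,17)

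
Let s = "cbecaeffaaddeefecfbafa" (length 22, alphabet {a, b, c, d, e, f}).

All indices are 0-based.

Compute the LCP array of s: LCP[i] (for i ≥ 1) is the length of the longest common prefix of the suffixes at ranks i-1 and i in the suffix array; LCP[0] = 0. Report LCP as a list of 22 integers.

sorted suffixes:
  #0 SA[0]=21  'a'
  #1 SA[1]=8  'aaddeefecfbafa'
  #2 SA[2]=9  'addeefecfbafa'
  #3 SA[3]=4  'aeffaaddeefecfbafa'
  #4 SA[4]=19  'afa'
  #5 SA[5]=18  'bafa'
  #6 SA[6]=1  'becaeffaaddeefecfbafa'
  #7 SA[7]=3  'caeffaaddeefecfbafa'
  #8 SA[8]=0  'cbecaeffaaddeefecfbafa'
  #9 SA[9]=16  'cfbafa'
  #10 SA[10]=10  'ddeefecfbafa'
  #11 SA[11]=11  'deefecfbafa'
  #12 SA[12]=2  'ecaeffaaddeefecfbafa'
  #13 SA[13]=15  'ecfbafa'
  #14 SA[14]=12  'eefecfbafa'
  #15 SA[15]=13  'efecfbafa'
  #16 SA[16]=5  'effaaddeefecfbafa'
  #17 SA[17]=20  'fa'
  #18 SA[18]=7  'faaddeefecfbafa'
  #19 SA[19]=17  'fbafa'
  #20 SA[20]=14  'fecfbafa'
  #21 SA[21]=6  'ffaaddeefecfbafa'

SA = [21, 8, 9, 4, 19, 18, 1, 3, 0, 16, 10, 11, 2, 15, 12, 13, 5, 20, 7, 17, 14, 6]
[i] adj suffixes → lcp
  [1] 21/8 → 1 ('a')
  [2] 8/9 → 1 ('a')
  [3] 9/4 → 1 ('a')
  [4] 4/19 → 1 ('a')
  [5] 19/18 → 0 ('')
  [6] 18/1 → 1 ('b')
  [7] 1/3 → 0 ('')
  [8] 3/0 → 1 ('c')
  [9] 0/16 → 1 ('c')
  [10] 16/10 → 0 ('')
  [11] 10/11 → 1 ('d')
  [12] 11/2 → 0 ('')
  [13] 2/15 → 2 ('ec')
  [14] 15/12 → 1 ('e')
  [15] 12/13 → 1 ('e')
  [16] 13/5 → 2 ('ef')
  [17] 5/20 → 0 ('')
  [18] 20/7 → 2 ('fa')
  [19] 7/17 → 1 ('f')
  [20] 17/14 → 1 ('f')
  [21] 14/6 → 1 ('f')

[0, 1, 1, 1, 1, 0, 1, 0, 1, 1, 0, 1, 0, 2, 1, 1, 2, 0, 2, 1, 1, 1]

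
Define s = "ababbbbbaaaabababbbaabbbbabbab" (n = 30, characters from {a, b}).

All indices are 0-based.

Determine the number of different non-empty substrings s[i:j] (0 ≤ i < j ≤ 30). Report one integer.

374

rank | idx | suffix
   0 |   8 | aaaabababbbaabbbbabbab
   1 |   9 | aaabababbbaabbbbabbab
   2 |  10 | aabababbbaabbbbabbab
   3 |  19 | aabbbbabbab
   4 |  28 | ab
   5 |  11 | abababbbaabbbbabbab
   6 |  13 | ababbbaabbbbabbab
   7 |   0 | ababbbbbaaaabababbbaabbbbabbab
   8 |  25 | abbab
   9 |  15 | abbbaabbbbabbab
  10 |  20 | abbbbabbab
  11 |   2 | abbbbbaaaabababbbaabbbbabbab
  12 |  29 | b
  13 |   7 | baaaabababbbaabbbbabbab
  14 |  18 | baabbbbabbab
  15 |  27 | bab
  16 |  12 | bababbbaabbbbabbab
  17 |  24 | babbab
  18 |  14 | babbbaabbbbabbab
  19 |   1 | babbbbbaaaabababbbaabbbbabbab
  20 |   6 | bbaaaabababbbaabbbbabbab
  21 |  17 | bbaabbbbabbab
  22 |  26 | bbab
  23 |  23 | bbabbab
  24 |   5 | bbbaaaabababbbaabbbbabbab
  25 |  16 | bbbaabbbbabbab
  26 |  22 | bbbabbab
  27 |   4 | bbbbaaaabababbbaabbbbabbab
  28 |  21 | bbbbabbab
  29 |   3 | bbbbbaaaabababbbaabbbbabbab

SA = [8, 9, 10, 19, 28, 11, 13, 0, 25, 15, 20, 2, 29, 7, 18, 27, 12, 24, 14, 1, 6, 17, 26, 23, 5, 16, 22, 4, 21, 3]
i: (SA[i-1],SA[i]) lcp shared
  1: (8,9) 3 'aaa'
  2: (9,10) 2 'aa'
  3: (10,19) 3 'aab'
  4: (19,28) 1 'a'
  5: (28,11) 2 'ab'
  6: (11,13) 4 'abab'
  7: (13,0) 6 'ababbb'
  8: (0,25) 2 'ab'
  9: (25,15) 3 'abb'
  10: (15,20) 4 'abbb'
  11: (20,2) 5 'abbbb'
  12: (2,29) 0 ''
  13: (29,7) 1 'b'
  14: (7,18) 3 'baa'
  15: (18,27) 2 'ba'
  16: (27,12) 3 'bab'
  17: (12,24) 3 'bab'
  18: (24,14) 4 'babb'
  19: (14,1) 5 'babbb'
  20: (1,6) 1 'b'
  21: (6,17) 4 'bbaa'
  22: (17,26) 3 'bba'
  23: (26,23) 4 'bbab'
  24: (23,5) 2 'bb'
  25: (5,16) 5 'bbbaa'
  26: (16,22) 4 'bbba'
  27: (22,4) 3 'bbb'
  28: (4,21) 5 'bbbba'
  29: (21,3) 4 'bbbb'

n(n+1)/2 = 30·31/2 = 465
Σ LCP = 0 + 3 + 2 + 3 + 1 + 2 + 4 + 6 + 2 + 3 + 4 + 5 + 0 + 1 + 3 + 2 + 3 + 3 + 4 + 5 + 1 + 4 + 3 + 4 + 2 + 5 + 4 + 3 + 5 + 4 = 91
distinct = 465 − 91 = 374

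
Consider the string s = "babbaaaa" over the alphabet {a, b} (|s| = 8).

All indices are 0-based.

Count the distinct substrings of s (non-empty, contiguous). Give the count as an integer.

26

rank | idx | suffix
   0 |   7 | a
   1 |   6 | aa
   2 |   5 | aaa
   3 |   4 | aaaa
   4 |   1 | abbaaaa
   5 |   3 | baaaa
   6 |   0 | babbaaaa
   7 |   2 | bbaaaa

SA = [7, 6, 5, 4, 1, 3, 0, 2]
rank  pair      lcp
   1  s[7:],s[6:]  1  'a'
   2  s[6:],s[5:]  2  'aa'
   3  s[5:],s[4:]  3  'aaa'
   4  s[4:],s[1:]  1  'a'
   5  s[1:],s[3:]  0  ''
   6  s[3:],s[0:]  2  'ba'
   7  s[0:],s[2:]  1  'b'

n(n+1)/2 = 8·9/2 = 36
Σ LCP = 0 + 1 + 2 + 3 + 1 + 0 + 2 + 1 = 10
distinct = 36 − 10 = 26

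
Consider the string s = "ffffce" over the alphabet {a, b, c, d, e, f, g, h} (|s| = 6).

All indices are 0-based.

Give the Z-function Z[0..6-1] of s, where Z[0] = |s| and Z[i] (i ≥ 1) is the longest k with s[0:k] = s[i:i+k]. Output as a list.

Z[0]=6
i=1: i≥r, start 0; Z[1]=3 extend→box=[1,4)
i=2: min(r-i=2, Z[1]=3)=2; Z[2]=2
i=3: min(r-i=1, Z[2]=2)=1; Z[3]=1
i=4: i≥r, start 0; Z[4]=0
i=5: i≥r, start 0; Z[5]=0

[6, 3, 2, 1, 0, 0]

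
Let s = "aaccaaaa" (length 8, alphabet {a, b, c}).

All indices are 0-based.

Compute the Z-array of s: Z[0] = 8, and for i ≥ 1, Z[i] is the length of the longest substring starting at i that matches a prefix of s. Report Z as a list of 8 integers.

[8, 1, 0, 0, 2, 2, 2, 1]

Z[0]=8
i=1: i≥r, start 0; Z[1]=1 grow→box=[1,2)
i=2: i≥r, start 0; Z[2]=0
i=3: i≥r, start 0; Z[3]=0
i=4: i≥r, start 0; Z[4]=2 grow→box=[4,6)
i=5: min(r-i=1, Z[1]=1)=1; Z[5]=2 grow→box=[5,7)
i=6: min(r-i=1, Z[1]=1)=1; Z[6]=2 grow→box=[6,8)
i=7: min(r-i=1, Z[1]=1)=1; Z[7]=1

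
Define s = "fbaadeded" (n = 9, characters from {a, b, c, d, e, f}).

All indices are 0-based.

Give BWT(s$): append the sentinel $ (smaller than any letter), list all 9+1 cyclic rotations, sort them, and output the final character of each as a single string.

rank  rotation    last
    0  $fbaadeded  d
    1  aadeded$fb  b
    2  adeded$fba  a
    3  baadeded$f  f
    4  d$fbaadede  e
    5  ded$fbaade  e
    6  deded$fbaa  a
    7  ed$fbaaded  d
    8  eded$fbaad  d
    9  fbaadeded$  $

dbafeeadd$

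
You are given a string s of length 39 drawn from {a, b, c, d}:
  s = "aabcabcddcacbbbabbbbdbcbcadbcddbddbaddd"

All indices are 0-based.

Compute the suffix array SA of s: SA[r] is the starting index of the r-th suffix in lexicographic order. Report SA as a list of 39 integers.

[0, 15, 1, 4, 10, 25, 35, 14, 34, 13, 12, 16, 17, 18, 2, 23, 21, 27, 5, 19, 31, 3, 9, 24, 11, 22, 28, 6, 38, 33, 20, 26, 30, 8, 37, 32, 29, 7, 36]

sorted suffixes:
  #0 SA[0]=0  'aabcabcddcacbbbabbbbdbcbcadbcddbddbaddd'
  #1 SA[1]=15  'abbbbdbcbcadbcddbddbaddd'
  #2 SA[2]=1  'abcabcddcacbbbabbbbdbcbcadbcddbddbaddd'
  #3 SA[3]=4  'abcddcacbbbabbbbdbcbcadbcddbddbaddd'
  #4 SA[4]=10  'acbbbabbbbdbcbcadbcddbddbaddd'
  #5 SA[5]=25  'adbcddbddbaddd'
  #6 SA[6]=35  'addd'
  #7 SA[7]=14  'babbbbdbcbcadbcddbddbaddd'
  #8 SA[8]=34  'baddd'
  #9 SA[9]=13  'bbabbbbdbcbcadbcddbddbaddd'
  #10 SA[10]=12  'bbbabbbbdbcbcadbcddbddbaddd'
  #11 SA[11]=16  'bbbbdbcbcadbcddbddbaddd'
  #12 SA[12]=17  'bbbdbcbcadbcddbddbaddd'
  #13 SA[13]=18  'bbdbcbcadbcddbddbaddd'
  #14 SA[14]=2  'bcabcddcacbbbabbbbdbcbcadbcddbddbaddd'
  #15 SA[15]=23  'bcadbcddbddbaddd'
  #16 SA[16]=21  'bcbcadbcddbddbaddd'
  #17 SA[17]=27  'bcddbddbaddd'
  #18 SA[18]=5  'bcddcacbbbabbbbdbcbcadbcddbddbaddd'
  #19 SA[19]=19  'bdbcbcadbcddbddbaddd'
  #20 SA[20]=31  'bddbaddd'
  #21 SA[21]=3  'cabcddcacbbbabbbbdbcbcadbcddbddbaddd'
  #22 SA[22]=9  'cacbbbabbbbdbcbcadbcddbddbaddd'
  #23 SA[23]=24  'cadbcddbddbaddd'
  #24 SA[24]=11  'cbbbabbbbdbcbcadbcddbddbaddd'
  #25 SA[25]=22  'cbcadbcddbddbaddd'
  #26 SA[26]=28  'cddbddbaddd'
  #27 SA[27]=6  'cddcacbbbabbbbdbcbcadbcddbddbaddd'
  #28 SA[28]=38  'd'
  #29 SA[29]=33  'dbaddd'
  #30 SA[30]=20  'dbcbcadbcddbddbaddd'
  #31 SA[31]=26  'dbcddbddbaddd'
  #32 SA[32]=30  'dbddbaddd'
  #33 SA[33]=8  'dcacbbbabbbbdbcbcadbcddbddbaddd'
  #34 SA[34]=37  'dd'
  #35 SA[35]=32  'ddbaddd'
  #36 SA[36]=29  'ddbddbaddd'
  #37 SA[37]=7  'ddcacbbbabbbbdbcbcadbcddbddbaddd'
  #38 SA[38]=36  'ddd'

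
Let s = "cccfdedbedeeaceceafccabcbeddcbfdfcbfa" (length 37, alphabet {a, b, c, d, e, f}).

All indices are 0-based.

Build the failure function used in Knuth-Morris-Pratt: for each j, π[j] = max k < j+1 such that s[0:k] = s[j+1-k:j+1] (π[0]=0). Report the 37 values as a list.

π[0] = 0
j=1 s[j]='c': π[1]=1 (border 'c')
j=2 s[j]='c': π[2]=2 (border 'cc')
j=3 s[j]='f': k: 2→1→0; π[3]=0 (border '')
j=4 s[j]='d': π[4]=0 (border '')
j=5 s[j]='e': π[5]=0 (border '')
j=6 s[j]='d': π[6]=0 (border '')
j=7 s[j]='b': π[7]=0 (border '')
j=8 s[j]='e': π[8]=0 (border '')
j=9 s[j]='d': π[9]=0 (border '')
j=10 s[j]='e': π[10]=0 (border '')
j=11 s[j]='e': π[11]=0 (border '')
j=12 s[j]='a': π[12]=0 (border '')
j=13 s[j]='c': π[13]=1 (border 'c')
j=14 s[j]='e': k: 1→0; π[14]=0 (border '')
j=15 s[j]='c': π[15]=1 (border 'c')
j=16 s[j]='e': k: 1→0; π[16]=0 (border '')
j=17 s[j]='a': π[17]=0 (border '')
j=18 s[j]='f': π[18]=0 (border '')
j=19 s[j]='c': π[19]=1 (border 'c')
j=20 s[j]='c': π[20]=2 (border 'cc')
j=21 s[j]='a': k: 2→1→0; π[21]=0 (border '')
j=22 s[j]='b': π[22]=0 (border '')
j=23 s[j]='c': π[23]=1 (border 'c')
j=24 s[j]='b': k: 1→0; π[24]=0 (border '')
j=25 s[j]='e': π[25]=0 (border '')
j=26 s[j]='d': π[26]=0 (border '')
j=27 s[j]='d': π[27]=0 (border '')
j=28 s[j]='c': π[28]=1 (border 'c')
j=29 s[j]='b': k: 1→0; π[29]=0 (border '')
j=30 s[j]='f': π[30]=0 (border '')
j=31 s[j]='d': π[31]=0 (border '')
j=32 s[j]='f': π[32]=0 (border '')
j=33 s[j]='c': π[33]=1 (border 'c')
j=34 s[j]='b': k: 1→0; π[34]=0 (border '')
j=35 s[j]='f': π[35]=0 (border '')
j=36 s[j]='a': π[36]=0 (border '')

[0, 1, 2, 0, 0, 0, 0, 0, 0, 0, 0, 0, 0, 1, 0, 1, 0, 0, 0, 1, 2, 0, 0, 1, 0, 0, 0, 0, 1, 0, 0, 0, 0, 1, 0, 0, 0]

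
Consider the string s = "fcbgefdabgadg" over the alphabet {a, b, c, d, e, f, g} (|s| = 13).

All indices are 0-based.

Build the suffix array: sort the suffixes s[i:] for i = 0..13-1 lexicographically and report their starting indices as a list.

[7, 10, 8, 2, 1, 6, 11, 4, 0, 5, 12, 9, 3]

rank→(start, suffix):
  0 → (7, 'abgadg')
  1 → (10, 'adg')
  2 → (8, 'bgadg')
  3 → (2, 'bgefdabgadg')
  4 → (1, 'cbgefdabgadg')
  5 → (6, 'dabgadg')
  6 → (11, 'dg')
  7 → (4, 'efdabgadg')
  8 → (0, 'fcbgefdabgadg')
  9 → (5, 'fdabgadg')
  10 → (12, 'g')
  11 → (9, 'gadg')
  12 → (3, 'gefdabgadg')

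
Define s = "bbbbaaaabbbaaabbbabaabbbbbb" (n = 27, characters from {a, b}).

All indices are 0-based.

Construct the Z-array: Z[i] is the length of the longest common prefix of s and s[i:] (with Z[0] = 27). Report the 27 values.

[27, 3, 2, 1, 0, 0, 0, 0, 3, 2, 1, 0, 0, 0, 3, 2, 1, 0, 1, 0, 0, 4, 4, 4, 3, 2, 1]

Z[0]=27
i=1: i≥r, start 0; Z[1]=3 extend→box=[1,4)
i=2: min(r-i=2, Z[1]=3)=2; Z[2]=2
i=3: min(r-i=1, Z[2]=2)=1; Z[3]=1
i=4: i≥r, start 0; Z[4]=0
i=5: i≥r, start 0; Z[5]=0
i=6: i≥r, start 0; Z[6]=0
i=7: i≥r, start 0; Z[7]=0
i=8: i≥r, start 0; Z[8]=3 extend→box=[8,11)
i=9: min(r-i=2, Z[1]=3)=2; Z[9]=2
i=10: min(r-i=1, Z[2]=2)=1; Z[10]=1
i=11: i≥r, start 0; Z[11]=0
i=12: i≥r, start 0; Z[12]=0
i=13: i≥r, start 0; Z[13]=0
i=14: i≥r, start 0; Z[14]=3 extend→box=[14,17)
i=15: min(r-i=2, Z[1]=3)=2; Z[15]=2
i=16: min(r-i=1, Z[2]=2)=1; Z[16]=1
i=17: i≥r, start 0; Z[17]=0
i=18: i≥r, start 0; Z[18]=1 extend→box=[18,19)
i=19: i≥r, start 0; Z[19]=0
i=20: i≥r, start 0; Z[20]=0
i=21: i≥r, start 0; Z[21]=4 extend→box=[21,25)
i=22: min(r-i=3, Z[1]=3)=3; Z[22]=4 extend→box=[22,26)
i=23: min(r-i=3, Z[1]=3)=3; Z[23]=4 extend→box=[23,27)
i=24: min(r-i=3, Z[1]=3)=3; Z[24]=3
i=25: min(r-i=2, Z[2]=2)=2; Z[25]=2
i=26: min(r-i=1, Z[3]=1)=1; Z[26]=1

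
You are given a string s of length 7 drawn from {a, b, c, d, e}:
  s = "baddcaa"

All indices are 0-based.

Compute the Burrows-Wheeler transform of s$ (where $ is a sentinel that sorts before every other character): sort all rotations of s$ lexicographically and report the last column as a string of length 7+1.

aacb$dda

rank  rotation  last
    0  $baddcaa  a
    1  a$baddca  a
    2  aa$baddc  c
    3  addcaa$b  b
    4  baddcaa$  $
    5  caa$badd  d
    6  dcaa$bad  d
    7  ddcaa$ba  a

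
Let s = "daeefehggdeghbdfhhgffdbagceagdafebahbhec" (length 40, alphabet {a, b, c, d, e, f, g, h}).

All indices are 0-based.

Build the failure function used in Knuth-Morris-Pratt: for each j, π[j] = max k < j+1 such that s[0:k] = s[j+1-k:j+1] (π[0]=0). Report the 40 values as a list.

π[0] = 0
j=1 s[j]='a': π[1]=0 (border '')
j=2 s[j]='e': π[2]=0 (border '')
j=3 s[j]='e': π[3]=0 (border '')
j=4 s[j]='f': π[4]=0 (border '')
j=5 s[j]='e': π[5]=0 (border '')
j=6 s[j]='h': π[6]=0 (border '')
j=7 s[j]='g': π[7]=0 (border '')
j=8 s[j]='g': π[8]=0 (border '')
j=9 s[j]='d': π[9]=1 (border 'd')
j=10 s[j]='e': k: 1→0; π[10]=0 (border '')
j=11 s[j]='g': π[11]=0 (border '')
j=12 s[j]='h': π[12]=0 (border '')
j=13 s[j]='b': π[13]=0 (border '')
j=14 s[j]='d': π[14]=1 (border 'd')
j=15 s[j]='f': k: 1→0; π[15]=0 (border '')
j=16 s[j]='h': π[16]=0 (border '')
j=17 s[j]='h': π[17]=0 (border '')
j=18 s[j]='g': π[18]=0 (border '')
j=19 s[j]='f': π[19]=0 (border '')
j=20 s[j]='f': π[20]=0 (border '')
j=21 s[j]='d': π[21]=1 (border 'd')
j=22 s[j]='b': k: 1→0; π[22]=0 (border '')
j=23 s[j]='a': π[23]=0 (border '')
j=24 s[j]='g': π[24]=0 (border '')
j=25 s[j]='c': π[25]=0 (border '')
j=26 s[j]='e': π[26]=0 (border '')
j=27 s[j]='a': π[27]=0 (border '')
j=28 s[j]='g': π[28]=0 (border '')
j=29 s[j]='d': π[29]=1 (border 'd')
j=30 s[j]='a': π[30]=2 (border 'da')
j=31 s[j]='f': k: 2→0; π[31]=0 (border '')
j=32 s[j]='e': π[32]=0 (border '')
j=33 s[j]='b': π[33]=0 (border '')
j=34 s[j]='a': π[34]=0 (border '')
j=35 s[j]='h': π[35]=0 (border '')
j=36 s[j]='b': π[36]=0 (border '')
j=37 s[j]='h': π[37]=0 (border '')
j=38 s[j]='e': π[38]=0 (border '')
j=39 s[j]='c': π[39]=0 (border '')

[0, 0, 0, 0, 0, 0, 0, 0, 0, 1, 0, 0, 0, 0, 1, 0, 0, 0, 0, 0, 0, 1, 0, 0, 0, 0, 0, 0, 0, 1, 2, 0, 0, 0, 0, 0, 0, 0, 0, 0]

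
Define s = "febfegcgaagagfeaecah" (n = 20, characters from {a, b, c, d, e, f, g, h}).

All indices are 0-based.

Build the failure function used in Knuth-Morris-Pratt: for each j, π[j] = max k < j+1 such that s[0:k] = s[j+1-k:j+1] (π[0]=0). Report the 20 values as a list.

π[0] = 0
j=1 s[j]='e': π[1]=0 (border '')
j=2 s[j]='b': π[2]=0 (border '')
j=3 s[j]='f': π[3]=1 (border 'f')
j=4 s[j]='e': π[4]=2 (border 'fe')
j=5 s[j]='g': k: 2→0; π[5]=0 (border '')
j=6 s[j]='c': π[6]=0 (border '')
j=7 s[j]='g': π[7]=0 (border '')
j=8 s[j]='a': π[8]=0 (border '')
j=9 s[j]='a': π[9]=0 (border '')
j=10 s[j]='g': π[10]=0 (border '')
j=11 s[j]='a': π[11]=0 (border '')
j=12 s[j]='g': π[12]=0 (border '')
j=13 s[j]='f': π[13]=1 (border 'f')
j=14 s[j]='e': π[14]=2 (border 'fe')
j=15 s[j]='a': k: 2→0; π[15]=0 (border '')
j=16 s[j]='e': π[16]=0 (border '')
j=17 s[j]='c': π[17]=0 (border '')
j=18 s[j]='a': π[18]=0 (border '')
j=19 s[j]='h': π[19]=0 (border '')

[0, 0, 0, 1, 2, 0, 0, 0, 0, 0, 0, 0, 0, 1, 2, 0, 0, 0, 0, 0]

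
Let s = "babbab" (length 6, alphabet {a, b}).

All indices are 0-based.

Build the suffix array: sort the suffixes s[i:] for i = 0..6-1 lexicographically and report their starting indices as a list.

[4, 1, 5, 3, 0, 2]

sorted suffixes:
  #0 SA[0]=4  'ab'
  #1 SA[1]=1  'abbab'
  #2 SA[2]=5  'b'
  #3 SA[3]=3  'bab'
  #4 SA[4]=0  'babbab'
  #5 SA[5]=2  'bbab'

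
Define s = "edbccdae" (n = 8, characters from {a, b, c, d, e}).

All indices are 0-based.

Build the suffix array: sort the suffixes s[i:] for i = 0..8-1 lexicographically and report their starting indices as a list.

[6, 2, 3, 4, 5, 1, 7, 0]

rank | idx | suffix
   0 |   6 | ae
   1 |   2 | bccdae
   2 |   3 | ccdae
   3 |   4 | cdae
   4 |   5 | dae
   5 |   1 | dbccdae
   6 |   7 | e
   7 |   0 | edbccdae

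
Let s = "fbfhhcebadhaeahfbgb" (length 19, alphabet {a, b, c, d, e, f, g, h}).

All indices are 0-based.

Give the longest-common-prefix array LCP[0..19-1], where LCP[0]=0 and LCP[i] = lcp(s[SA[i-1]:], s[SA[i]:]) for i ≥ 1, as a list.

[0, 1, 1, 0, 1, 1, 1, 0, 0, 0, 1, 0, 2, 1, 0, 0, 1, 1, 1]

rank | idx | suffix
   0 |   8 | adhaeahfbgb
   1 |  11 | aeahfbgb
   2 |  13 | ahfbgb
   3 |  18 | b
   4 |   7 | badhaeahfbgb
   5 |   1 | bfhhcebadhaeahfbgb
   6 |  16 | bgb
   7 |   5 | cebadhaeahfbgb
   8 |   9 | dhaeahfbgb
   9 |  12 | eahfbgb
  10 |   6 | ebadhaeahfbgb
  11 |   0 | fbfhhcebadhaeahfbgb
  12 |  15 | fbgb
  13 |   2 | fhhcebadhaeahfbgb
  14 |  17 | gb
  15 |  10 | haeahfbgb
  16 |   4 | hcebadhaeahfbgb
  17 |  14 | hfbgb
  18 |   3 | hhcebadhaeahfbgb

SA = [8, 11, 13, 18, 7, 1, 16, 5, 9, 12, 6, 0, 15, 2, 17, 10, 4, 14, 3]
[i] adj suffixes → lcp
  [1] 8/11 → 1 ('a')
  [2] 11/13 → 1 ('a')
  [3] 13/18 → 0 ('')
  [4] 18/7 → 1 ('b')
  [5] 7/1 → 1 ('b')
  [6] 1/16 → 1 ('b')
  [7] 16/5 → 0 ('')
  [8] 5/9 → 0 ('')
  [9] 9/12 → 0 ('')
  [10] 12/6 → 1 ('e')
  [11] 6/0 → 0 ('')
  [12] 0/15 → 2 ('fb')
  [13] 15/2 → 1 ('f')
  [14] 2/17 → 0 ('')
  [15] 17/10 → 0 ('')
  [16] 10/4 → 1 ('h')
  [17] 4/14 → 1 ('h')
  [18] 14/3 → 1 ('h')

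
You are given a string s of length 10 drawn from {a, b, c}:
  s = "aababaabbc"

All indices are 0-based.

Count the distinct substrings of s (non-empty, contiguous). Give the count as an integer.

42

rank→(start, suffix):
  0 → (0, 'aababaabbc')
  1 → (5, 'aabbc')
  2 → (3, 'abaabbc')
  3 → (1, 'ababaabbc')
  4 → (6, 'abbc')
  5 → (4, 'baabbc')
  6 → (2, 'babaabbc')
  7 → (7, 'bbc')
  8 → (8, 'bc')
  9 → (9, 'c')

SA = [0, 5, 3, 1, 6, 4, 2, 7, 8, 9]
[i] adj suffixes → lcp
  [1] 0/5 → 3 ('aab')
  [2] 5/3 → 1 ('a')
  [3] 3/1 → 3 ('aba')
  [4] 1/6 → 2 ('ab')
  [5] 6/4 → 0 ('')
  [6] 4/2 → 2 ('ba')
  [7] 2/7 → 1 ('b')
  [8] 7/8 → 1 ('b')
  [9] 8/9 → 0 ('')

n(n+1)/2 = 10·11/2 = 55
Σ LCP = 0 + 3 + 1 + 3 + 2 + 0 + 2 + 1 + 1 + 0 = 13
distinct = 55 − 13 = 42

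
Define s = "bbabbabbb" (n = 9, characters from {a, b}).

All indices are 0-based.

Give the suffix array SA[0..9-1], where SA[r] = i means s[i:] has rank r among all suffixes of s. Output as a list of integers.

rank→(start, suffix):
  0 → (2, 'abbabbb')
  1 → (5, 'abbb')
  2 → (8, 'b')
  3 → (1, 'babbabbb')
  4 → (4, 'babbb')
  5 → (7, 'bb')
  6 → (0, 'bbabbabbb')
  7 → (3, 'bbabbb')
  8 → (6, 'bbb')

[2, 5, 8, 1, 4, 7, 0, 3, 6]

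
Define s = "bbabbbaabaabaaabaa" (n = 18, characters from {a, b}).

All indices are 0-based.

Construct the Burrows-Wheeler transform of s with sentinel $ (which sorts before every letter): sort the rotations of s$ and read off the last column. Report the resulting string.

rank  rotation             last
    0  $bbabbbaabaabaaabaa  a
    1  a$bbabbbaabaabaaaba  a
    2  aa$bbabbbaabaabaaab  b
    3  aaabaa$bbabbbaabaab  b
    4  aabaa$bbabbbaabaaba  a
    5  aabaaabaa$bbabbbaab  b
    6  aabaabaaabaa$bbabbb  b
    7  abaa$bbabbbaabaabaa  a
    8  abaaabaa$bbabbbaaba  a
    9  abaabaaabaa$bbabbba  a
   10  abbbaabaabaaabaa$bb  b
   11  baa$bbabbbaabaabaaa  a
   12  baaabaa$bbabbbaabaa  a
   13  baabaaabaa$bbabbbaa  a
   14  baabaabaaabaa$bbabb  b
   15  babbbaabaabaaabaa$b  b
   16  bbaabaabaaabaa$bbab  b
   17  bbabbbaabaabaaabaa$  $
   18  bbbaabaabaaabaa$bba  a

aabbabbaaabaaabbb$a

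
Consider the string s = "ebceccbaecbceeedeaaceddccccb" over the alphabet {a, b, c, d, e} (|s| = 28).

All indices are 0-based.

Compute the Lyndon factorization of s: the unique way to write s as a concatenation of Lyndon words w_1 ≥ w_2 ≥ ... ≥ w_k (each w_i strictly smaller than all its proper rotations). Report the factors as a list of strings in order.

["e", "bcecc", "b", "aecbceeede", "aaceddccccb"]

emit factor 1: 'e' (i=0, period=1)
emit factor 2: 'bcecc' (i=1, period=5)
emit factor 3: 'b' (i=6, period=1)
emit factor 4: 'aecbceeede' (i=7, period=10)
emit factor 5: 'aaceddccccb' (i=17, period=11)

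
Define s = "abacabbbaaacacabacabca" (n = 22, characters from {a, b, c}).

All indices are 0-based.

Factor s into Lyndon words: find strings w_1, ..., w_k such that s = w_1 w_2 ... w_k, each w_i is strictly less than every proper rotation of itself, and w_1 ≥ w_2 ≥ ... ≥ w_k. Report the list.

emit factor 1: 'abacabbb' (i=0, period=8)
emit factor 2: 'aaacacabacabc' (i=8, period=13)
emit factor 3: 'a' (i=21, period=1)

["abacabbb", "aaacacabacabc", "a"]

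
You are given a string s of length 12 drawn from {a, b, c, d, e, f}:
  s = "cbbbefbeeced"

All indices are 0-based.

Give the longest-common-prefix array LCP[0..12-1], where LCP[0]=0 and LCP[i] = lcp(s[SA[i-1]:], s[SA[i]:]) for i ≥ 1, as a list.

rank | idx | suffix
   0 |   1 | bbbefbeeced
   1 |   2 | bbefbeeced
   2 |   6 | beeced
   3 |   3 | befbeeced
   4 |   0 | cbbbefbeeced
   5 |   9 | ced
   6 |  11 | d
   7 |   8 | eced
   8 |  10 | ed
   9 |   7 | eeced
  10 |   4 | efbeeced
  11 |   5 | fbeeced

SA = [1, 2, 6, 3, 0, 9, 11, 8, 10, 7, 4, 5]
i: (SA[i-1],SA[i]) lcp shared
  1: (1,2) 2 'bb'
  2: (2,6) 1 'b'
  3: (6,3) 2 'be'
  4: (3,0) 0 ''
  5: (0,9) 1 'c'
  6: (9,11) 0 ''
  7: (11,8) 0 ''
  8: (8,10) 1 'e'
  9: (10,7) 1 'e'
  10: (7,4) 1 'e'
  11: (4,5) 0 ''

[0, 2, 1, 2, 0, 1, 0, 0, 1, 1, 1, 0]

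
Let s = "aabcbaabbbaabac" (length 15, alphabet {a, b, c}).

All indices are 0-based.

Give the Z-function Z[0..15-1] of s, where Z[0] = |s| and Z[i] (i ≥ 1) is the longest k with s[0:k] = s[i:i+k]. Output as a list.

Z[0]=15
i=1: outside box; Z[1]=1 scan→box=[1,2)
i=2: outside box; Z[2]=0
i=3: outside box; Z[3]=0
i=4: outside box; Z[4]=0
i=5: outside box; Z[5]=3 scan→box=[5,8)
i=6: min(r-i=2, Z[1]=1)=1; Z[6]=1
i=7: min(r-i=1, Z[2]=0)=0; Z[7]=0
i=8: outside box; Z[8]=0
i=9: outside box; Z[9]=0
i=10: outside box; Z[10]=3 scan→box=[10,13)
i=11: min(r-i=2, Z[1]=1)=1; Z[11]=1
i=12: min(r-i=1, Z[2]=0)=0; Z[12]=0
i=13: outside box; Z[13]=1 scan→box=[13,14)
i=14: outside box; Z[14]=0

[15, 1, 0, 0, 0, 3, 1, 0, 0, 0, 3, 1, 0, 1, 0]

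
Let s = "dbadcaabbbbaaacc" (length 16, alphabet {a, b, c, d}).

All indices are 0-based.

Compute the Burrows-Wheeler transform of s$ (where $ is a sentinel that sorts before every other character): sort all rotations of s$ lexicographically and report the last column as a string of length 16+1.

rank  rotation           last
    0  $dbadcaabbbbaaacc  c
    1  aaacc$dbadcaabbbb  b
    2  aabbbbaaacc$dbadc  c
    3  aacc$dbadcaabbbba  a
    4  abbbbaaacc$dbadca  a
    5  acc$dbadcaabbbbaa  a
    6  adcaabbbbaaacc$db  b
    7  baaacc$dbadcaabbb  b
    8  badcaabbbbaaacc$d  d
    9  bbaaacc$dbadcaabb  b
   10  bbbaaacc$dbadcaab  b
   11  bbbbaaacc$dbadcaa  a
   12  c$dbadcaabbbbaaac  c
   13  caabbbbaaacc$dbad  d
   14  cc$dbadcaabbbbaaa  a
   15  dbadcaabbbbaaacc$  $
   16  dcaabbbbaaacc$dba  a

cbcaaabbdbbacda$a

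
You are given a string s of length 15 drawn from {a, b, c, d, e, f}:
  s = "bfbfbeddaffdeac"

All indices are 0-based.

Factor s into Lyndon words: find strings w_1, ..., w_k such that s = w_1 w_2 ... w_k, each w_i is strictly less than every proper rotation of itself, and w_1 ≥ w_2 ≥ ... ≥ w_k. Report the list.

emit factor 1: 'bf' (i=0, period=2)
emit factor 2: 'bf' (i=2, period=2)
emit factor 3: 'bedd' (i=4, period=4)
emit factor 4: 'affde' (i=8, period=5)
emit factor 5: 'ac' (i=13, period=2)

["bf", "bf", "bedd", "affde", "ac"]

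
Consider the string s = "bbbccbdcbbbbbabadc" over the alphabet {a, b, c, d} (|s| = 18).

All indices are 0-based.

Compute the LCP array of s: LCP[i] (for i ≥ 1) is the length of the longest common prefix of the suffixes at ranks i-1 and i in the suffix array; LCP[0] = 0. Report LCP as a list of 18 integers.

rank | idx | suffix
   0 |  13 | abadc
   1 |  15 | adc
   2 |  12 | babadc
   3 |  14 | badc
   4 |  11 | bbabadc
   5 |  10 | bbbabadc
   6 |   9 | bbbbabadc
   7 |   8 | bbbbbabadc
   8 |   0 | bbbccbdcbbbbbabadc
   9 |   1 | bbccbdcbbbbbabadc
  10 |   2 | bccbdcbbbbbabadc
  11 |   5 | bdcbbbbbabadc
  12 |  17 | c
  13 |   7 | cbbbbbabadc
  14 |   4 | cbdcbbbbbabadc
  15 |   3 | ccbdcbbbbbabadc
  16 |  16 | dc
  17 |   6 | dcbbbbbabadc

SA = [13, 15, 12, 14, 11, 10, 9, 8, 0, 1, 2, 5, 17, 7, 4, 3, 16, 6]
rank  pair      lcp
   1  s[13:],s[15:]  1  'a'
   2  s[15:],s[12:]  0  ''
   3  s[12:],s[14:]  2  'ba'
   4  s[14:],s[11:]  1  'b'
   5  s[11:],s[10:]  2  'bb'
   6  s[10:],s[9:]  3  'bbb'
   7  s[9:],s[8:]  4  'bbbb'
   8  s[8:],s[0:]  3  'bbb'
   9  s[0:],s[1:]  2  'bb'
  10  s[1:],s[2:]  1  'b'
  11  s[2:],s[5:]  1  'b'
  12  s[5:],s[17:]  0  ''
  13  s[17:],s[7:]  1  'c'
  14  s[7:],s[4:]  2  'cb'
  15  s[4:],s[3:]  1  'c'
  16  s[3:],s[16:]  0  ''
  17  s[16:],s[6:]  2  'dc'

[0, 1, 0, 2, 1, 2, 3, 4, 3, 2, 1, 1, 0, 1, 2, 1, 0, 2]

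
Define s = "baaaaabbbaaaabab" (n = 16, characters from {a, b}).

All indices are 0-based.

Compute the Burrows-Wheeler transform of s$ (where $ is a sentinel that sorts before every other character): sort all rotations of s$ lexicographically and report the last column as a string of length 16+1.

bbbaaaaabaaa$baba

rank  rotation           last
    0  $baaaaabbbaaaabab  b
    1  aaaaabbbaaaabab$b  b
    2  aaaabab$baaaaabbb  b
    3  aaaabbbaaaabab$ba  a
    4  aaabab$baaaaabbba  a
    5  aaabbbaaaabab$baa  a
    6  aabab$baaaaabbbaa  a
    7  aabbbaaaabab$baaa  a
    8  ab$baaaaabbbaaaab  b
    9  abab$baaaaabbbaaa  a
   10  abbbaaaabab$baaaa  a
   11  b$baaaaabbbaaaaba  a
   12  baaaaabbbaaaabab$  $
   13  baaaabab$baaaaabb  b
   14  bab$baaaaabbbaaaa  a
   15  bbaaaabab$baaaaab  b
   16  bbbaaaabab$baaaaa  a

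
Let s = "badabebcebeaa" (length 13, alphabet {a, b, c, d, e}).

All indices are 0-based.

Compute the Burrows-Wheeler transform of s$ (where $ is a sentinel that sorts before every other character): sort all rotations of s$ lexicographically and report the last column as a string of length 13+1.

rank  rotation        last
    0  $badabebcebeaa  a
    1  a$badabebcebea  a
    2  aa$badabebcebe  e
    3  abebcebeaa$bad  d
    4  adabebcebeaa$b  b
    5  badabebcebeaa$  $
    6  bcebeaa$badabe  e
    7  beaa$badabebce  e
    8  bebcebeaa$bada  a
    9  cebeaa$badabeb  b
   10  dabebcebeaa$ba  a
   11  eaa$badabebceb  b
   12  ebcebeaa$badab  b
   13  ebeaa$badabebc  c

aaedb$eeababbc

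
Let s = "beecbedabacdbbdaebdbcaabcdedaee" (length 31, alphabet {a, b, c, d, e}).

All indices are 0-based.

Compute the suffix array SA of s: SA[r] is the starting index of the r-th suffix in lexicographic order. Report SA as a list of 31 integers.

[21, 7, 22, 9, 15, 28, 8, 12, 19, 23, 13, 17, 4, 0, 20, 3, 10, 24, 6, 14, 27, 11, 18, 25, 30, 16, 2, 5, 26, 29, 1]

rank | idx | suffix
   0 |  21 | aabcdedaee
   1 |   7 | abacdbbdaebdbcaabcdedaee
   2 |  22 | abcdedaee
   3 |   9 | acdbbdaebdbcaabcdedaee
   4 |  15 | aebdbcaabcdedaee
   5 |  28 | aee
   6 |   8 | bacdbbdaebdbcaabcdedaee
   7 |  12 | bbdaebdbcaabcdedaee
   8 |  19 | bcaabcdedaee
   9 |  23 | bcdedaee
  10 |  13 | bdaebdbcaabcdedaee
  11 |  17 | bdbcaabcdedaee
  12 |   4 | bedabacdbbdaebdbcaabcdedaee
  13 |   0 | beecbedabacdbbdaebdbcaabcdedaee
  14 |  20 | caabcdedaee
  15 |   3 | cbedabacdbbdaebdbcaabcdedaee
  16 |  10 | cdbbdaebdbcaabcdedaee
  17 |  24 | cdedaee
  18 |   6 | dabacdbbdaebdbcaabcdedaee
  19 |  14 | daebdbcaabcdedaee
  20 |  27 | daee
  21 |  11 | dbbdaebdbcaabcdedaee
  22 |  18 | dbcaabcdedaee
  23 |  25 | dedaee
  24 |  30 | e
  25 |  16 | ebdbcaabcdedaee
  26 |   2 | ecbedabacdbbdaebdbcaabcdedaee
  27 |   5 | edabacdbbdaebdbcaabcdedaee
  28 |  26 | edaee
  29 |  29 | ee
  30 |   1 | eecbedabacdbbdaebdbcaabcdedaee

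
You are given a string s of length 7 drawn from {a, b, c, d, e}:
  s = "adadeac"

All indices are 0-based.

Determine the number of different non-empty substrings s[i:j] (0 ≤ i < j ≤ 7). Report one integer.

24

sorted suffixes:
  #0 SA[0]=5  'ac'
  #1 SA[1]=0  'adadeac'
  #2 SA[2]=2  'adeac'
  #3 SA[3]=6  'c'
  #4 SA[4]=1  'dadeac'
  #5 SA[5]=3  'deac'
  #6 SA[6]=4  'eac'

SA = [5, 0, 2, 6, 1, 3, 4]
i: (SA[i-1],SA[i]) lcp shared
  1: (5,0) 1 'a'
  2: (0,2) 2 'ad'
  3: (2,6) 0 ''
  4: (6,1) 0 ''
  5: (1,3) 1 'd'
  6: (3,4) 0 ''

n(n+1)/2 = 7·8/2 = 28
Σ LCP = 0 + 1 + 2 + 0 + 0 + 1 + 0 = 4
distinct = 28 − 4 = 24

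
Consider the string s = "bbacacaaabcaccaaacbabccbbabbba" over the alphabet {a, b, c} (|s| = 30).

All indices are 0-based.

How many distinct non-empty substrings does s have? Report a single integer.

409

rank | idx | suffix
   0 |  29 | a
   1 |   6 | aaabcaccaaacbabccbbabbba
   2 |  14 | aaacbabccbbabbba
   3 |   7 | aabcaccaaacbabccbbabbba
   4 |  15 | aacbabccbbabbba
   5 |  25 | abbba
   6 |   8 | abcaccaaacbabccbbabbba
   7 |  19 | abccbbabbba
   8 |   4 | acaaabcaccaaacbabccbbabbba
   9 |   2 | acacaaabcaccaaacbabccbbabbba
  10 |  16 | acbabccbbabbba
  11 |  11 | accaaacbabccbbabbba
  12 |  28 | ba
  13 |  24 | babbba
  14 |  18 | babccbbabbba
  15 |   1 | bacacaaabcaccaaacbabccbbabbba
  16 |  27 | bba
  17 |  23 | bbabbba
  18 |   0 | bbacacaaabcaccaaacbabccbbabbba
  19 |  26 | bbba
  20 |   9 | bcaccaaacbabccbbabbba
  21 |  20 | bccbbabbba
  22 |   5 | caaabcaccaaacbabccbbabbba
  23 |  13 | caaacbabccbbabbba
  24 |   3 | cacaaabcaccaaacbabccbbabbba
  25 |  10 | caccaaacbabccbbabbba
  26 |  17 | cbabccbbabbba
  27 |  22 | cbbabbba
  28 |  12 | ccaaacbabccbbabbba
  29 |  21 | ccbbabbba

SA = [29, 6, 14, 7, 15, 25, 8, 19, 4, 2, 16, 11, 28, 24, 18, 1, 27, 23, 0, 26, 9, 20, 5, 13, 3, 10, 17, 22, 12, 21]
[i] adj suffixes → lcp
  [1] 29/6 → 1 ('a')
  [2] 6/14 → 3 ('aaa')
  [3] 14/7 → 2 ('aa')
  [4] 7/15 → 2 ('aa')
  [5] 15/25 → 1 ('a')
  [6] 25/8 → 2 ('ab')
  [7] 8/19 → 3 ('abc')
  [8] 19/4 → 1 ('a')
  [9] 4/2 → 3 ('aca')
  [10] 2/16 → 2 ('ac')
  [11] 16/11 → 2 ('ac')
  [12] 11/28 → 0 ('')
  [13] 28/24 → 2 ('ba')
  [14] 24/18 → 3 ('bab')
  [15] 18/1 → 2 ('ba')
  [16] 1/27 → 1 ('b')
  [17] 27/23 → 3 ('bba')
  [18] 23/0 → 3 ('bba')
  [19] 0/26 → 2 ('bb')
  [20] 26/9 → 1 ('b')
  [21] 9/20 → 2 ('bc')
  [22] 20/5 → 0 ('')
  [23] 5/13 → 4 ('caaa')
  [24] 13/3 → 2 ('ca')
  [25] 3/10 → 3 ('cac')
  [26] 10/17 → 1 ('c')
  [27] 17/22 → 2 ('cb')
  [28] 22/12 → 1 ('c')
  [29] 12/21 → 2 ('cc')

n(n+1)/2 = 30·31/2 = 465
Σ LCP = 0 + 1 + 3 + 2 + 2 + 1 + 2 + 3 + 1 + 3 + 2 + 2 + 0 + 2 + 3 + 2 + 1 + 3 + 3 + 2 + 1 + 2 + 0 + 4 + 2 + 3 + 1 + 2 + 1 + 2 = 56
distinct = 465 − 56 = 409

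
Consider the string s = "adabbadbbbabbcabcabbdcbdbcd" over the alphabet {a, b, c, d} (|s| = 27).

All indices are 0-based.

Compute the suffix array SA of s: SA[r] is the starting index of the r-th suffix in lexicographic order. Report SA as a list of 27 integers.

rank | idx | suffix
   0 |   2 | abbadbbbabbcabcabbdcbdbcd
   1 |  10 | abbcabcabbdcbdbcd
   2 |  17 | abbdcbdbcd
   3 |  14 | abcabbdcbdbcd
   4 |   0 | adabbadbbbabbcabcabbdcbdbcd
   5 |   5 | adbbbabbcabcabbdcbdbcd
   6 |   9 | babbcabcabbdcbdbcd
   7 |   4 | badbbbabbcabcabbdcbdbcd
   8 |   8 | bbabbcabcabbdcbdbcd
   9 |   3 | bbadbbbabbcabcabbdcbdbcd
  10 |   7 | bbbabbcabcabbdcbdbcd
  11 |  11 | bbcabcabbdcbdbcd
  12 |  18 | bbdcbdbcd
  13 |  15 | bcabbdcbdbcd
  14 |  12 | bcabcabbdcbdbcd
  15 |  24 | bcd
  16 |  22 | bdbcd
  17 |  19 | bdcbdbcd
  18 |  16 | cabbdcbdbcd
  19 |  13 | cabcabbdcbdbcd
  20 |  21 | cbdbcd
  21 |  25 | cd
  22 |  26 | d
  23 |   1 | dabbadbbbabbcabcabbdcbdbcd
  24 |   6 | dbbbabbcabcabbdcbdbcd
  25 |  23 | dbcd
  26 |  20 | dcbdbcd

[2, 10, 17, 14, 0, 5, 9, 4, 8, 3, 7, 11, 18, 15, 12, 24, 22, 19, 16, 13, 21, 25, 26, 1, 6, 23, 20]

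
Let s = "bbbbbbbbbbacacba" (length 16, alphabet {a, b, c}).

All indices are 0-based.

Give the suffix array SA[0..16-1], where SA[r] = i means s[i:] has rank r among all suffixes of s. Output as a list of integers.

[15, 10, 12, 14, 9, 8, 7, 6, 5, 4, 3, 2, 1, 0, 11, 13]

sorted suffixes:
  #0 SA[0]=15  'a'
  #1 SA[1]=10  'acacba'
  #2 SA[2]=12  'acba'
  #3 SA[3]=14  'ba'
  #4 SA[4]=9  'bacacba'
  #5 SA[5]=8  'bbacacba'
  #6 SA[6]=7  'bbbacacba'
  #7 SA[7]=6  'bbbbacacba'
  #8 SA[8]=5  'bbbbbacacba'
  #9 SA[9]=4  'bbbbbbacacba'
  #10 SA[10]=3  'bbbbbbbacacba'
  #11 SA[11]=2  'bbbbbbbbacacba'
  #12 SA[12]=1  'bbbbbbbbbacacba'
  #13 SA[13]=0  'bbbbbbbbbbacacba'
  #14 SA[14]=11  'cacba'
  #15 SA[15]=13  'cba'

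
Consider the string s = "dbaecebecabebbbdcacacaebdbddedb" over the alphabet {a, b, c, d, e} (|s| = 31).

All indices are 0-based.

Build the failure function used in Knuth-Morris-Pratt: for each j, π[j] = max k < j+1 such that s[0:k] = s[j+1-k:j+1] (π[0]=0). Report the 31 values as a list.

π[0] = 0
j=1 s[j]='b': π[1]=0 (border '')
j=2 s[j]='a': π[2]=0 (border '')
j=3 s[j]='e': π[3]=0 (border '')
j=4 s[j]='c': π[4]=0 (border '')
j=5 s[j]='e': π[5]=0 (border '')
j=6 s[j]='b': π[6]=0 (border '')
j=7 s[j]='e': π[7]=0 (border '')
j=8 s[j]='c': π[8]=0 (border '')
j=9 s[j]='a': π[9]=0 (border '')
j=10 s[j]='b': π[10]=0 (border '')
j=11 s[j]='e': π[11]=0 (border '')
j=12 s[j]='b': π[12]=0 (border '')
j=13 s[j]='b': π[13]=0 (border '')
j=14 s[j]='b': π[14]=0 (border '')
j=15 s[j]='d': π[15]=1 (border 'd')
j=16 s[j]='c': k: 1→0; π[16]=0 (border '')
j=17 s[j]='a': π[17]=0 (border '')
j=18 s[j]='c': π[18]=0 (border '')
j=19 s[j]='a': π[19]=0 (border '')
j=20 s[j]='c': π[20]=0 (border '')
j=21 s[j]='a': π[21]=0 (border '')
j=22 s[j]='e': π[22]=0 (border '')
j=23 s[j]='b': π[23]=0 (border '')
j=24 s[j]='d': π[24]=1 (border 'd')
j=25 s[j]='b': π[25]=2 (border 'db')
j=26 s[j]='d': k: 2→0; π[26]=1 (border 'd')
j=27 s[j]='d': k: 1→0; π[27]=1 (border 'd')
j=28 s[j]='e': k: 1→0; π[28]=0 (border '')
j=29 s[j]='d': π[29]=1 (border 'd')
j=30 s[j]='b': π[30]=2 (border 'db')

[0, 0, 0, 0, 0, 0, 0, 0, 0, 0, 0, 0, 0, 0, 0, 1, 0, 0, 0, 0, 0, 0, 0, 0, 1, 2, 1, 1, 0, 1, 2]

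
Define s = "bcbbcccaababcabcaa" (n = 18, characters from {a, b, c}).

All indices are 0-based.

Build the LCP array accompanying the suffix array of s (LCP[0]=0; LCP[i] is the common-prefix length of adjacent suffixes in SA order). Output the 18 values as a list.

rank→(start, suffix):
  0 → (17, 'a')
  1 → (16, 'aa')
  2 → (7, 'aababcabcaa')
  3 → (8, 'ababcabcaa')
  4 → (13, 'abcaa')
  5 → (10, 'abcabcaa')
  6 → (9, 'babcabcaa')
  7 → (2, 'bbcccaababcabcaa')
  8 → (14, 'bcaa')
  9 → (11, 'bcabcaa')
  10 → (0, 'bcbbcccaababcabcaa')
  11 → (3, 'bcccaababcabcaa')
  12 → (15, 'caa')
  13 → (6, 'caababcabcaa')
  14 → (12, 'cabcaa')
  15 → (1, 'cbbcccaababcabcaa')
  16 → (5, 'ccaababcabcaa')
  17 → (4, 'cccaababcabcaa')

SA = [17, 16, 7, 8, 13, 10, 9, 2, 14, 11, 0, 3, 15, 6, 12, 1, 5, 4]
i: (SA[i-1],SA[i]) lcp shared
  1: (17,16) 1 'a'
  2: (16,7) 2 'aa'
  3: (7,8) 1 'a'
  4: (8,13) 2 'ab'
  5: (13,10) 4 'abca'
  6: (10,9) 0 ''
  7: (9,2) 1 'b'
  8: (2,14) 1 'b'
  9: (14,11) 3 'bca'
  10: (11,0) 2 'bc'
  11: (0,3) 2 'bc'
  12: (3,15) 0 ''
  13: (15,6) 3 'caa'
  14: (6,12) 2 'ca'
  15: (12,1) 1 'c'
  16: (1,5) 1 'c'
  17: (5,4) 2 'cc'

[0, 1, 2, 1, 2, 4, 0, 1, 1, 3, 2, 2, 0, 3, 2, 1, 1, 2]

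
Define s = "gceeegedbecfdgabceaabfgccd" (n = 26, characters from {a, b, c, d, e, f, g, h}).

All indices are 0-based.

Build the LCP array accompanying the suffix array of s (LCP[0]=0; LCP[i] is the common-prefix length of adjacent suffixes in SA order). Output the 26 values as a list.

[0, 1, 2, 0, 1, 1, 0, 1, 1, 2, 1, 0, 1, 1, 0, 1, 1, 1, 2, 1, 0, 1, 0, 1, 2, 1]

rank | idx | suffix
   0 |  18 | aabfgccd
   1 |  14 | abceaabfgccd
   2 |  19 | abfgccd
   3 |  15 | bceaabfgccd
   4 |   8 | becfdgabceaabfgccd
   5 |  20 | bfgccd
   6 |  23 | ccd
   7 |  24 | cd
   8 |  16 | ceaabfgccd
   9 |   1 | ceeegedbecfdgabceaabfgccd
  10 |  10 | cfdgabceaabfgccd
  11 |  25 | d
  12 |   7 | dbecfdgabceaabfgccd
  13 |  12 | dgabceaabfgccd
  14 |  17 | eaabfgccd
  15 |   9 | ecfdgabceaabfgccd
  16 |   6 | edbecfdgabceaabfgccd
  17 |   2 | eeegedbecfdgabceaabfgccd
  18 |   3 | eegedbecfdgabceaabfgccd
  19 |   4 | egedbecfdgabceaabfgccd
  20 |  11 | fdgabceaabfgccd
  21 |  21 | fgccd
  22 |  13 | gabceaabfgccd
  23 |  22 | gccd
  24 |   0 | gceeegedbecfdgabceaabfgccd
  25 |   5 | gedbecfdgabceaabfgccd

SA = [18, 14, 19, 15, 8, 20, 23, 24, 16, 1, 10, 25, 7, 12, 17, 9, 6, 2, 3, 4, 11, 21, 13, 22, 0, 5]
rank  pair      lcp
   1  s[18:],s[14:]  1  'a'
   2  s[14:],s[19:]  2  'ab'
   3  s[19:],s[15:]  0  ''
   4  s[15:],s[8:]  1  'b'
   5  s[8:],s[20:]  1  'b'
   6  s[20:],s[23:]  0  ''
   7  s[23:],s[24:]  1  'c'
   8  s[24:],s[16:]  1  'c'
   9  s[16:],s[1:]  2  'ce'
  10  s[1:],s[10:]  1  'c'
  11  s[10:],s[25:]  0  ''
  12  s[25:],s[7:]  1  'd'
  13  s[7:],s[12:]  1  'd'
  14  s[12:],s[17:]  0  ''
  15  s[17:],s[9:]  1  'e'
  16  s[9:],s[6:]  1  'e'
  17  s[6:],s[2:]  1  'e'
  18  s[2:],s[3:]  2  'ee'
  19  s[3:],s[4:]  1  'e'
  20  s[4:],s[11:]  0  ''
  21  s[11:],s[21:]  1  'f'
  22  s[21:],s[13:]  0  ''
  23  s[13:],s[22:]  1  'g'
  24  s[22:],s[0:]  2  'gc'
  25  s[0:],s[5:]  1  'g'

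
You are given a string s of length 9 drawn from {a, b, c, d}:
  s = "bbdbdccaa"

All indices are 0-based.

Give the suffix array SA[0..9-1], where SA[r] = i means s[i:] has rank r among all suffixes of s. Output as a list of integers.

sorted suffixes:
  #0 SA[0]=8  'a'
  #1 SA[1]=7  'aa'
  #2 SA[2]=0  'bbdbdccaa'
  #3 SA[3]=1  'bdbdccaa'
  #4 SA[4]=3  'bdccaa'
  #5 SA[5]=6  'caa'
  #6 SA[6]=5  'ccaa'
  #7 SA[7]=2  'dbdccaa'
  #8 SA[8]=4  'dccaa'

[8, 7, 0, 1, 3, 6, 5, 2, 4]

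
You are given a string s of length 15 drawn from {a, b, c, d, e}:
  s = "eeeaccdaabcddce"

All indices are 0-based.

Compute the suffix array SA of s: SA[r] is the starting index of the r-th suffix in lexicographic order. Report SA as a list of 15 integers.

[7, 8, 3, 9, 4, 5, 10, 13, 6, 12, 11, 14, 2, 1, 0]

rank | idx | suffix
   0 |   7 | aabcddce
   1 |   8 | abcddce
   2 |   3 | accdaabcddce
   3 |   9 | bcddce
   4 |   4 | ccdaabcddce
   5 |   5 | cdaabcddce
   6 |  10 | cddce
   7 |  13 | ce
   8 |   6 | daabcddce
   9 |  12 | dce
  10 |  11 | ddce
  11 |  14 | e
  12 |   2 | eaccdaabcddce
  13 |   1 | eeaccdaabcddce
  14 |   0 | eeeaccdaabcddce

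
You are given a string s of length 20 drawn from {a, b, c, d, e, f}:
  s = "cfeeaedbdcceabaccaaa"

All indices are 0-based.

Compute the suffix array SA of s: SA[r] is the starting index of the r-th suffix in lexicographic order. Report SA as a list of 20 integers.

rank | idx | suffix
   0 |  19 | a
   1 |  18 | aa
   2 |  17 | aaa
   3 |  12 | abaccaaa
   4 |  14 | accaaa
   5 |   4 | aedbdcceabaccaaa
   6 |  13 | baccaaa
   7 |   7 | bdcceabaccaaa
   8 |  16 | caaa
   9 |  15 | ccaaa
  10 |   9 | cceabaccaaa
  11 |  10 | ceabaccaaa
  12 |   0 | cfeeaedbdcceabaccaaa
  13 |   6 | dbdcceabaccaaa
  14 |   8 | dcceabaccaaa
  15 |  11 | eabaccaaa
  16 |   3 | eaedbdcceabaccaaa
  17 |   5 | edbdcceabaccaaa
  18 |   2 | eeaedbdcceabaccaaa
  19 |   1 | feeaedbdcceabaccaaa

[19, 18, 17, 12, 14, 4, 13, 7, 16, 15, 9, 10, 0, 6, 8, 11, 3, 5, 2, 1]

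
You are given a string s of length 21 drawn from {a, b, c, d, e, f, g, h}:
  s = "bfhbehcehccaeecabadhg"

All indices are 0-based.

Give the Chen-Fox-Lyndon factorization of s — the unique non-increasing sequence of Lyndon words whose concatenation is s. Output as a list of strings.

["bfh", "behcehcc", "aeec", "abadhg"]

emit factor 1: 'bfh' (i=0, period=3)
emit factor 2: 'behcehcc' (i=3, period=8)
emit factor 3: 'aeec' (i=11, period=4)
emit factor 4: 'abadhg' (i=15, period=6)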